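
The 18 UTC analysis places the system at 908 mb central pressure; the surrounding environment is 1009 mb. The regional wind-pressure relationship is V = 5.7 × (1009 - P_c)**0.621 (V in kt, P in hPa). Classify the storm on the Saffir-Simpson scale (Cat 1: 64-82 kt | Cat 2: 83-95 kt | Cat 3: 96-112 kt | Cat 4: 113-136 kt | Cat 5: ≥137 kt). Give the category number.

3

ΔP = 1009 − 908 = 101 mb.
V ≈ 5.7 × 101^0.621 = 5.7 × 17.57 ≈ 100 kt.
100 kt falls in the Category 3 band.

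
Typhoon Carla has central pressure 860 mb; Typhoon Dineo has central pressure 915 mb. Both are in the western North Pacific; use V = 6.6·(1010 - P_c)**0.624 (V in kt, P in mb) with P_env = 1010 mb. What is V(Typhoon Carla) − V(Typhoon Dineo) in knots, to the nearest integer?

Typhoon Carla: ΔP = 150; V ≈ 6.6 × 150^0.624 ≈ 150.46 kt.
Typhoon Dineo: ΔP = 95; V ≈ 6.6 × 95^0.624 ≈ 113.15 kt.
Difference ≈ 150.46 − 113.15 = 37.31 → 37 kt.

37 kt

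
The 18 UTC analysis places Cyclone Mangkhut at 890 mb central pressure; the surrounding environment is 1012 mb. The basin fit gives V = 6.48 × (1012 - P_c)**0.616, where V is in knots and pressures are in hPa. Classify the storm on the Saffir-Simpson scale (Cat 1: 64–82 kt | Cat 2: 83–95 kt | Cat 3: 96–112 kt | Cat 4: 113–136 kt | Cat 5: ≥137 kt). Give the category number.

ΔP = 1012 − 890 = 122 mb.
V ≈ 6.48 × 122^0.616 = 6.48 × 19.28 ≈ 125 kt.
125 kt falls in the Category 4 band.

4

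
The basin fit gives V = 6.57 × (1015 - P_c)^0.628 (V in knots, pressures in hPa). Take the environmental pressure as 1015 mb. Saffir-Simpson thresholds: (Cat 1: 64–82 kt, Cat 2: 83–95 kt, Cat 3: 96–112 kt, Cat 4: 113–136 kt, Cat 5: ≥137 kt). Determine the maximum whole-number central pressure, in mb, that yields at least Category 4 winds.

922 mb

Category 4 begins at V = 113 kt.
Required ΔP = (113/6.57)^(1/0.628) = 17.199^1.592 ≈ 92.76 mb.
P_c ≤ 1015 − 92.76 = 922.24, so the highest integer P_c is 922 mb.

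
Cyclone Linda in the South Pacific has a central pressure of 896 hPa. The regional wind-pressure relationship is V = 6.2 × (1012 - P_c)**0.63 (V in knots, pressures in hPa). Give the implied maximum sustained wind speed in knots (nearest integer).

124 kt

ΔP = 1012 − 896 = 116 hPa.
116^0.63 ≈ 19.981.
V ≈ 6.2 × 19.981 ≈ 123.9 kt.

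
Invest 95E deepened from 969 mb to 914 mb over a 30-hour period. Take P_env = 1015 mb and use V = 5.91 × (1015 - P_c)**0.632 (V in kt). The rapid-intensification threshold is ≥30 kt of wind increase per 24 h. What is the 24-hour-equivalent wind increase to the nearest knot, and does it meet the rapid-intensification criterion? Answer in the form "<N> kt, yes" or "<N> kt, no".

V₁: ΔP = 46, V ≈ 5.91 × 46^0.632 ≈ 66.44 kt.
V₂: ΔP = 101, V ≈ 5.91 × 101^0.632 ≈ 109.22 kt.
ΔV over 30 h = 42.78 kt → 24 h equivalent = 42.78 × 24/30 ≈ 34.22 kt.
34 kt ≥ 30 kt ⇒ rapid intensification.

34 kt, yes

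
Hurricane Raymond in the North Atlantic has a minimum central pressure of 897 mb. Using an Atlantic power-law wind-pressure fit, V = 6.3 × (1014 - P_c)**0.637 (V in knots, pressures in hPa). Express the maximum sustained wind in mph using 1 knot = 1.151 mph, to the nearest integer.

ΔP = 1014 − 897 = 117 mb.
V ≈ 6.3 × 117^0.637 = 6.3 × 20.770 ≈ 130.850 kt.
130.850 × 1.151 ≈ 150.61 mph → 151 mph.

151 mph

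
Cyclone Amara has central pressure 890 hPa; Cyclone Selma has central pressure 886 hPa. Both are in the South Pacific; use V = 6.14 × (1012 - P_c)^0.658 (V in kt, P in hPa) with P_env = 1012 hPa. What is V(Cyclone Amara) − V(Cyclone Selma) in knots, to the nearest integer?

Cyclone Amara: ΔP = 122; V ≈ 6.14 × 122^0.658 ≈ 144.87 kt.
Cyclone Selma: ΔP = 126; V ≈ 6.14 × 126^0.658 ≈ 147.98 kt.
Difference ≈ 144.87 − 147.98 = -3.11 → -3 kt.

-3 kt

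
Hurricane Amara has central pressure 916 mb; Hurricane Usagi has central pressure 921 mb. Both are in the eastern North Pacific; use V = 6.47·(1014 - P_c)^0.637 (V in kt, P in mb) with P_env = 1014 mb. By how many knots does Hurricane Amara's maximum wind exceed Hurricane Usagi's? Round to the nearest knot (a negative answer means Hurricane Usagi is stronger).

4 kt

Hurricane Amara: ΔP = 98; V ≈ 6.47 × 98^0.637 ≈ 120.04 kt.
Hurricane Usagi: ΔP = 93; V ≈ 6.47 × 93^0.637 ≈ 116.10 kt.
Difference ≈ 120.04 − 116.10 = 3.94 → 4 kt.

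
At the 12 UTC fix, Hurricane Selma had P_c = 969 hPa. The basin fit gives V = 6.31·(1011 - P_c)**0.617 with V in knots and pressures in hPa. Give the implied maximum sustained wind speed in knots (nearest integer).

ΔP = 1011 − 969 = 42 hPa.
42^0.617 ≈ 10.036.
V ≈ 6.31 × 10.036 ≈ 63.3 kt.

63 kt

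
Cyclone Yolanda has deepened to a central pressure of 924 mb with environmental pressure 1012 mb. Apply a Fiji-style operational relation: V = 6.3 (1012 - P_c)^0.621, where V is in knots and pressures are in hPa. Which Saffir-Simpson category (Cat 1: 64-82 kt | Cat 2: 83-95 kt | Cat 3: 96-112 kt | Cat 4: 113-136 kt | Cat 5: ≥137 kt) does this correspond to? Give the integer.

ΔP = 1012 − 924 = 88 mb.
V ≈ 6.3 × 88^0.621 = 6.3 × 16.13 ≈ 102 kt.
102 kt falls in the Category 3 band.

3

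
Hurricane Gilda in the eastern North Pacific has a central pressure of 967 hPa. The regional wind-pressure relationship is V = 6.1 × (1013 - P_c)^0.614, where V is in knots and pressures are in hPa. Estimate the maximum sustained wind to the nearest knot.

64 kt

ΔP = 1013 − 967 = 46 hPa.
46^0.614 ≈ 10.494.
V ≈ 6.1 × 10.494 ≈ 64.0 kt.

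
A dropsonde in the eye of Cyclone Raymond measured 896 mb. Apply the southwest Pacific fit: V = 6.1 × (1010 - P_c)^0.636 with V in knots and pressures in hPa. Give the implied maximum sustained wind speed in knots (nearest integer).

ΔP = 1010 − 896 = 114 mb.
114^0.636 ≈ 20.333.
V ≈ 6.1 × 20.333 ≈ 124.0 kt.

124 kt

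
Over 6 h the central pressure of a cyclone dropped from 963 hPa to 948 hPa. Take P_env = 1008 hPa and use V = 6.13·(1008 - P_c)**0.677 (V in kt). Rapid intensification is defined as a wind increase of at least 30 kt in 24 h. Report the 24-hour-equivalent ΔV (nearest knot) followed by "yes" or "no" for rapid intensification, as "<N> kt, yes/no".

69 kt, yes

V₁: ΔP = 45, V ≈ 6.13 × 45^0.677 ≈ 80.67 kt.
V₂: ΔP = 60, V ≈ 6.13 × 60^0.677 ≈ 98.01 kt.
ΔV over 6 h = 17.34 kt → 24 h equivalent = 17.34 × 24/6 ≈ 69.36 kt.
69 kt ≥ 30 kt ⇒ rapid intensification.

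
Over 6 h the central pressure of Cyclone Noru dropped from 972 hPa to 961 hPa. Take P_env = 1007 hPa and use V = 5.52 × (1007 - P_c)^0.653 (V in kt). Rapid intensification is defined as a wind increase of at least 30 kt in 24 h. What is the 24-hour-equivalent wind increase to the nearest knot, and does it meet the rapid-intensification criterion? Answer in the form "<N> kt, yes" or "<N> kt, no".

V₁: ΔP = 35, V ≈ 5.52 × 35^0.653 ≈ 56.26 kt.
V₂: ΔP = 46, V ≈ 5.52 × 46^0.653 ≈ 67.25 kt.
ΔV over 6 h = 10.99 kt → 24 h equivalent = 10.99 × 24/6 ≈ 43.96 kt.
44 kt ≥ 30 kt ⇒ rapid intensification.

44 kt, yes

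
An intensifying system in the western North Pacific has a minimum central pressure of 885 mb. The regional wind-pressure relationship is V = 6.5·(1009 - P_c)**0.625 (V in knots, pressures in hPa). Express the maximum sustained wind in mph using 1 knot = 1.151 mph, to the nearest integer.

152 mph

ΔP = 1009 − 885 = 124 mb.
V ≈ 6.5 × 124^0.625 = 6.5 × 20.342 ≈ 132.221 kt.
132.221 × 1.151 ≈ 152.19 mph → 152 mph.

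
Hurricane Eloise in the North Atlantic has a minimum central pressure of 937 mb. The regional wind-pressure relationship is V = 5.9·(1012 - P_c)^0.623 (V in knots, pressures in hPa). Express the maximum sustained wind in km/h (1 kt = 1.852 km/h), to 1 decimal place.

160.9 km/h

ΔP = 1012 − 937 = 75 mb.
V ≈ 5.9 × 75^0.623 = 5.9 × 14.729 ≈ 86.899 kt.
86.899 × 1.852 ≈ 160.94 km/h → 160.9 km/h.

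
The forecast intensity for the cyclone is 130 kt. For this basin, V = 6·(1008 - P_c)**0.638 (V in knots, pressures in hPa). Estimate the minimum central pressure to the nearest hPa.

884 hPa

ΔP = (V / 6)^(1/0.638) = (130/6)^1.567.
130/6 = 21.667; 21.667^1.567 ≈ 124.08 hPa.
P_c = 1008 − 124.08 = 883.92 ≈ 884 hPa.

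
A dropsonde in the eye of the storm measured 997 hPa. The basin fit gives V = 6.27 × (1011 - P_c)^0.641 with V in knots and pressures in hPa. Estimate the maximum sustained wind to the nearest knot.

ΔP = 1011 − 997 = 14 hPa.
14^0.641 ≈ 5.428.
V ≈ 6.27 × 5.428 ≈ 34.0 kt.

34 kt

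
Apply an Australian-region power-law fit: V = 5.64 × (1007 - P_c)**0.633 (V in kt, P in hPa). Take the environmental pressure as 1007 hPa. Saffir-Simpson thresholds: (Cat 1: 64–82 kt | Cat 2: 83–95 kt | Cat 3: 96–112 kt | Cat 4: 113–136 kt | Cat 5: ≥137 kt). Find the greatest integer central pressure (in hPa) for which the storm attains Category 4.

Category 4 begins at V = 113 kt.
Required ΔP = (113/5.64)^(1/0.633) = 20.035^1.580 ≈ 113.91 hPa.
P_c ≤ 1007 − 113.91 = 893.09, so the highest integer P_c is 893 hPa.

893 hPa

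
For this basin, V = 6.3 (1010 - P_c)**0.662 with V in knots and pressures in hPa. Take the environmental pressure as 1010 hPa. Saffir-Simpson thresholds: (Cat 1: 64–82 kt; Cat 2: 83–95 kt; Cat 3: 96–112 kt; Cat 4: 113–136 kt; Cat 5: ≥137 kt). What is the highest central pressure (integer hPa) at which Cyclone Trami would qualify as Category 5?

905 hPa

Category 5 begins at V = 137 kt.
Required ΔP = (137/6.3)^(1/0.662) = 21.746^1.511 ≈ 104.76 hPa.
P_c ≤ 1010 − 104.76 = 905.24, so the highest integer P_c is 905 hPa.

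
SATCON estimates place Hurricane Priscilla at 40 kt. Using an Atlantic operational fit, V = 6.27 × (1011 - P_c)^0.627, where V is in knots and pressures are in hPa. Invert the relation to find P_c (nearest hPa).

992 hPa

ΔP = (V / 6.27)^(1/0.627) = (40/6.27)^1.595.
40/6.27 = 6.380; 6.380^1.595 ≈ 19.21 hPa.
P_c = 1011 − 19.21 = 991.79 ≈ 992 hPa.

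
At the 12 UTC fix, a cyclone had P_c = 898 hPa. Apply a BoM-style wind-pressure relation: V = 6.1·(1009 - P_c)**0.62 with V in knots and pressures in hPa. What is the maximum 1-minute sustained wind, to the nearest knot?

ΔP = 1009 − 898 = 111 hPa.
111^0.62 ≈ 18.540.
V ≈ 6.1 × 18.540 ≈ 113.1 kt.

113 kt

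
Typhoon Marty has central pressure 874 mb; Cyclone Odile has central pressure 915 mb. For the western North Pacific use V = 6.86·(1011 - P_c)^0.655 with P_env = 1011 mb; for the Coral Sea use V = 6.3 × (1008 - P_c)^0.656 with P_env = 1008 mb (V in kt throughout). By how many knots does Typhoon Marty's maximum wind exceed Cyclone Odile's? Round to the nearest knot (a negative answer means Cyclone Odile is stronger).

49 kt

Typhoon Marty: ΔP = 137; V ≈ 6.86 × 137^0.655 ≈ 172.14 kt.
Cyclone Odile: ΔP = 93; V ≈ 6.3 × 93^0.656 ≈ 123.22 kt.
Difference ≈ 172.14 − 123.22 = 48.92 → 49 kt.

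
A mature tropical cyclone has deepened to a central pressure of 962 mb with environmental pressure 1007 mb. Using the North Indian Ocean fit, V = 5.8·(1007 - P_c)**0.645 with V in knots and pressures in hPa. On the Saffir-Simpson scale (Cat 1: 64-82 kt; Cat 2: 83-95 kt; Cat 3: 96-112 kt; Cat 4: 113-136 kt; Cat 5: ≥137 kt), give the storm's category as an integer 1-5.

1

ΔP = 1007 − 962 = 45 mb.
V ≈ 5.8 × 45^0.645 = 5.8 × 11.65 ≈ 68 kt.
68 kt falls in the Category 1 band.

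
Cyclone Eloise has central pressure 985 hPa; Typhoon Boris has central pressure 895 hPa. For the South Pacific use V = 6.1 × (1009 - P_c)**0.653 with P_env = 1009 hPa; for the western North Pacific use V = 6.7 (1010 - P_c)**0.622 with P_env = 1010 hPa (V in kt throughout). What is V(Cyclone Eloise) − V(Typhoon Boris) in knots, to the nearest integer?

-80 kt

Cyclone Eloise: ΔP = 24; V ≈ 6.1 × 24^0.653 ≈ 48.60 kt.
Typhoon Boris: ΔP = 115; V ≈ 6.7 × 115^0.622 ≈ 128.18 kt.
Difference ≈ 48.60 − 128.18 = -79.58 → -80 kt.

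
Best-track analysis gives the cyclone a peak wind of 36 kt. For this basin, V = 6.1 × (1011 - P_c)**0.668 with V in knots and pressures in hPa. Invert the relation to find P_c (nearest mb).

997 mb

ΔP = (V / 6.1)^(1/0.668) = (36/6.1)^1.497.
36/6.1 = 5.902; 5.902^1.497 ≈ 14.26 mb.
P_c = 1011 − 14.26 = 996.74 ≈ 997 mb.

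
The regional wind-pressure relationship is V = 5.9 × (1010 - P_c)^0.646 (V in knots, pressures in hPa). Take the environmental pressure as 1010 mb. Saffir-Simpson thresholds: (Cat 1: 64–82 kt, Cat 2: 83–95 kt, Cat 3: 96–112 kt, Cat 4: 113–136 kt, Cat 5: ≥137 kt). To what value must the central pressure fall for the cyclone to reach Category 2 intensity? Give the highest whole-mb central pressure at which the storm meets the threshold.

Category 2 begins at V = 83 kt.
Required ΔP = (83/5.9)^(1/0.646) = 14.068^1.548 ≈ 59.90 mb.
P_c ≤ 1010 − 59.90 = 950.10, so the highest integer P_c is 950 mb.

950 mb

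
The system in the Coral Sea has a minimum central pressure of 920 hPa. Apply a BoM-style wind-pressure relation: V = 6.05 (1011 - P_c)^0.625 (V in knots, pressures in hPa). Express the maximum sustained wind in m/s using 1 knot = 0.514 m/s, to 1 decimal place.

52.1 m/s

ΔP = 1011 − 920 = 91 hPa.
V ≈ 6.05 × 91^0.625 = 6.05 × 16.765 ≈ 101.428 kt.
101.428 × 0.514 ≈ 52.13 m/s → 52.1 m/s.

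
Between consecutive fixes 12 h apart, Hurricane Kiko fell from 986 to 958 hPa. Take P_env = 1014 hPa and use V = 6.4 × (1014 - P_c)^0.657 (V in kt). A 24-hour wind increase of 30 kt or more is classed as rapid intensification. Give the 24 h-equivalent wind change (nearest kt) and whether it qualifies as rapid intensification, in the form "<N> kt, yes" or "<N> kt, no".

V₁: ΔP = 28, V ≈ 6.4 × 28^0.657 ≈ 57.14 kt.
V₂: ΔP = 56, V ≈ 6.4 × 56^0.657 ≈ 90.10 kt.
ΔV over 12 h = 32.96 kt → 24 h equivalent = 32.96 × 24/12 ≈ 65.92 kt.
66 kt ≥ 30 kt ⇒ rapid intensification.

66 kt, yes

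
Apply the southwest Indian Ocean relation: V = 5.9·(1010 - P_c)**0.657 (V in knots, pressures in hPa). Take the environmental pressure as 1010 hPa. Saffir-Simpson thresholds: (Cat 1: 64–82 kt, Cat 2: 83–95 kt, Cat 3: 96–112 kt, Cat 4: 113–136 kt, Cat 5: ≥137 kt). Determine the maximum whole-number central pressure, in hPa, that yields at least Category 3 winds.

Category 3 begins at V = 96 kt.
Required ΔP = (96/5.9)^(1/0.657) = 16.271^1.522 ≈ 69.80 hPa.
P_c ≤ 1010 − 69.80 = 940.20, so the highest integer P_c is 940 hPa.

940 hPa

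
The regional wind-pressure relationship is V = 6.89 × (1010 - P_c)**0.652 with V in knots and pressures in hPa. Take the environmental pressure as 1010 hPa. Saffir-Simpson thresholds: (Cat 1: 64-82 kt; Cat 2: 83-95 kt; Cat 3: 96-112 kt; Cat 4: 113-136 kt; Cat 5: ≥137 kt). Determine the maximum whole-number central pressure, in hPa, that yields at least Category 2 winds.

964 hPa

Category 2 begins at V = 83 kt.
Required ΔP = (83/6.89)^(1/0.652) = 12.046^1.534 ≈ 45.47 hPa.
P_c ≤ 1010 − 45.47 = 964.53, so the highest integer P_c is 964 hPa.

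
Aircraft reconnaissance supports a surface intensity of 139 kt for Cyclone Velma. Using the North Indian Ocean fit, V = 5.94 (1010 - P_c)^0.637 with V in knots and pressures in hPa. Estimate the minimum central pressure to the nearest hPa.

ΔP = (V / 5.94)^(1/0.637) = (139/5.94)^1.570.
139/5.94 = 23.401; 23.401^1.570 ≈ 141.09 hPa.
P_c = 1010 − 141.09 = 868.91 ≈ 869 hPa.

869 hPa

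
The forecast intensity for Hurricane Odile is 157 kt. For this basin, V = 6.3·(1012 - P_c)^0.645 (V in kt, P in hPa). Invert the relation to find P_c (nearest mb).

ΔP = (V / 6.3)^(1/0.645) = (157/6.3)^1.550.
157/6.3 = 24.921; 24.921^1.550 ≈ 146.29 mb.
P_c = 1012 − 146.29 = 865.71 ≈ 866 mb.

866 mb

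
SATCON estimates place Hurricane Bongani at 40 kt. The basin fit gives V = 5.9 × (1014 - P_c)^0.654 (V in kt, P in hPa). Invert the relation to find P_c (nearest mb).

ΔP = (V / 5.9)^(1/0.654) = (40/5.9)^1.529.
40/5.9 = 6.780; 6.780^1.529 ≈ 18.66 mb.
P_c = 1014 − 18.66 = 995.34 ≈ 995 mb.

995 mb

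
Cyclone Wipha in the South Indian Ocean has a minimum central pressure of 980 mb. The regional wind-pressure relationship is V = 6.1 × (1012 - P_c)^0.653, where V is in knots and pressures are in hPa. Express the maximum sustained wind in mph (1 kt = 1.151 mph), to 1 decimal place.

ΔP = 1012 − 980 = 32 mb.
V ≈ 6.1 × 32^0.653 = 6.1 × 9.613 ≈ 58.640 kt.
58.640 × 1.151 ≈ 67.49 mph → 67.5 mph.

67.5 mph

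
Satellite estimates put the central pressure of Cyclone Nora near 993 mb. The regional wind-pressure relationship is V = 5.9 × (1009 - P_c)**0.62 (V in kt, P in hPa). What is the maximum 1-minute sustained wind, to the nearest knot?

33 kt

ΔP = 1009 − 993 = 16 mb.
16^0.62 ≈ 5.579.
V ≈ 5.9 × 5.579 ≈ 32.9 kt.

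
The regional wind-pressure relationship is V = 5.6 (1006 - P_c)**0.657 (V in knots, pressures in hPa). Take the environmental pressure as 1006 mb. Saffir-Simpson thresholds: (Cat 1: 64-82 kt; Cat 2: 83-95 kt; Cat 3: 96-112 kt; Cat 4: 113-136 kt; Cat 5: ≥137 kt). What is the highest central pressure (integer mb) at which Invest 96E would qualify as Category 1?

965 mb

Category 1 begins at V = 64 kt.
Required ΔP = (64/5.6)^(1/0.657) = 11.429^1.522 ≈ 40.77 mb.
P_c ≤ 1006 − 40.77 = 965.23, so the highest integer P_c is 965 mb.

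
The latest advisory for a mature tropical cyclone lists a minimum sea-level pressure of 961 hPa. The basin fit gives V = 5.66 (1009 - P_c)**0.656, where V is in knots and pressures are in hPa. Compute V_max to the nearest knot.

ΔP = 1009 − 961 = 48 hPa.
48^0.656 ≈ 12.673.
V ≈ 5.66 × 12.673 ≈ 71.7 kt.

72 kt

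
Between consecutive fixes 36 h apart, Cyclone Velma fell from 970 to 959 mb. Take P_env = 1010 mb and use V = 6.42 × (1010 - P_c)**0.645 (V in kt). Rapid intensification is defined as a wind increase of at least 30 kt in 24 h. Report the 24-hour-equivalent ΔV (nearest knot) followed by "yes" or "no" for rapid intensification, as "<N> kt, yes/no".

8 kt, no

V₁: ΔP = 40, V ≈ 6.42 × 40^0.645 ≈ 69.32 kt.
V₂: ΔP = 51, V ≈ 6.42 × 51^0.645 ≈ 81.08 kt.
ΔV over 36 h = 11.76 kt → 24 h equivalent = 11.76 × 24/36 ≈ 7.84 kt.
8 kt < 30 kt ⇒ not rapid intensification.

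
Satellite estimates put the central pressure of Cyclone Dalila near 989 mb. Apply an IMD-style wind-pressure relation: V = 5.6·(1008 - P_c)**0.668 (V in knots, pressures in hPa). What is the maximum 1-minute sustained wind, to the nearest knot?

40 kt

ΔP = 1008 − 989 = 19 mb.
19^0.668 ≈ 7.148.
V ≈ 5.6 × 7.148 ≈ 40.0 kt.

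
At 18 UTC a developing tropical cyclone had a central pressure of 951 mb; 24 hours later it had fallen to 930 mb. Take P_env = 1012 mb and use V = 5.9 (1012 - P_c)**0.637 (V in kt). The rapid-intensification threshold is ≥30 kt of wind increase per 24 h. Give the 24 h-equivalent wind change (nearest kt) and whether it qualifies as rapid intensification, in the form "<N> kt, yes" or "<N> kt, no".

V₁: ΔP = 61, V ≈ 5.9 × 61^0.637 ≈ 80.93 kt.
V₂: ΔP = 82, V ≈ 5.9 × 82^0.637 ≈ 97.71 kt.
ΔV over 24 h = 16.78 kt → 24 h equivalent = 16.78 × 24/24 ≈ 16.78 kt.
17 kt < 30 kt ⇒ not rapid intensification.

17 kt, no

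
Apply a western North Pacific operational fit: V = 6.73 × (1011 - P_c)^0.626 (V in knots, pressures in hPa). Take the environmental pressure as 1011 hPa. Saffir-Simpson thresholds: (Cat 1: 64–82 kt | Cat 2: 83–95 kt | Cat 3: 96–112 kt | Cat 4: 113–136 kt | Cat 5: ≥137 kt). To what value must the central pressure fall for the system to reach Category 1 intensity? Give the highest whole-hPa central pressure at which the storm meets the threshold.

974 hPa

Category 1 begins at V = 64 kt.
Required ΔP = (64/6.73)^(1/0.626) = 9.510^1.597 ≈ 36.52 hPa.
P_c ≤ 1011 − 36.52 = 974.48, so the highest integer P_c is 974 hPa.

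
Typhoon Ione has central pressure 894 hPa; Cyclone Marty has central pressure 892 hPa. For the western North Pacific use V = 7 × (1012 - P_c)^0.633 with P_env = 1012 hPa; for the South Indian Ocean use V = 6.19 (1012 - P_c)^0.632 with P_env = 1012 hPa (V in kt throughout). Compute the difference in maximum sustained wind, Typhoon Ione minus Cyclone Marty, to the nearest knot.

Typhoon Ione: ΔP = 118; V ≈ 7 × 118^0.633 ≈ 143.42 kt.
Cyclone Marty: ΔP = 120; V ≈ 6.19 × 120^0.632 ≈ 127.57 kt.
Difference ≈ 143.42 − 127.57 = 15.85 → 16 kt.

16 kt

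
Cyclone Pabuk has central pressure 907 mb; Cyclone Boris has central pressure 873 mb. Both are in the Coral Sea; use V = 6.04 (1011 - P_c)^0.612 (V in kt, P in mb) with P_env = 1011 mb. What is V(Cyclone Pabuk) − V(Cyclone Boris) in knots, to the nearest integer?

Cyclone Pabuk: ΔP = 104; V ≈ 6.04 × 104^0.612 ≈ 103.62 kt.
Cyclone Boris: ΔP = 138; V ≈ 6.04 × 138^0.612 ≈ 123.21 kt.
Difference ≈ 103.62 − 123.21 = -19.59 → -20 kt.

-20 kt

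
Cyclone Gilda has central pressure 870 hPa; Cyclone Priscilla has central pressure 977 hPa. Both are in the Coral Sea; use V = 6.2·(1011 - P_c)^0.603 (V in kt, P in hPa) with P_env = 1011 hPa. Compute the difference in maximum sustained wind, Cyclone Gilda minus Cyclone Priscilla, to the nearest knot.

71 kt

Cyclone Gilda: ΔP = 141; V ≈ 6.2 × 141^0.603 ≈ 122.57 kt.
Cyclone Priscilla: ΔP = 34; V ≈ 6.2 × 34^0.603 ≈ 51.98 kt.
Difference ≈ 122.57 − 51.98 = 70.59 → 71 kt.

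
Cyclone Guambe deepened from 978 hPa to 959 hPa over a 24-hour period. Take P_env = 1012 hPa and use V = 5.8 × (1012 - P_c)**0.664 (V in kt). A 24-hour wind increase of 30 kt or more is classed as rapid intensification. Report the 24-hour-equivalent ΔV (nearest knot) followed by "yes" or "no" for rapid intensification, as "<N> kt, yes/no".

21 kt, no

V₁: ΔP = 34, V ≈ 5.8 × 34^0.664 ≈ 60.30 kt.
V₂: ΔP = 53, V ≈ 5.8 × 53^0.664 ≈ 80.97 kt.
ΔV over 24 h = 20.67 kt → 24 h equivalent = 20.67 × 24/24 ≈ 20.67 kt.
21 kt < 30 kt ⇒ not rapid intensification.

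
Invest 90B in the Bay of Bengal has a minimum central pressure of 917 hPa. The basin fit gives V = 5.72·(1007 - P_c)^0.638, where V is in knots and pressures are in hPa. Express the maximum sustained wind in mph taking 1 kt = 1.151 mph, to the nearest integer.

ΔP = 1007 − 917 = 90 hPa.
V ≈ 5.72 × 90^0.638 = 5.72 × 17.653 ≈ 100.972 kt.
100.972 × 1.151 ≈ 116.22 mph → 116 mph.

116 mph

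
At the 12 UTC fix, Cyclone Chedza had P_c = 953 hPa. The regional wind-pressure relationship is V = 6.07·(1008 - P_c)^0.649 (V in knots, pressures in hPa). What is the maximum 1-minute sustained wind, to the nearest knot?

82 kt

ΔP = 1008 − 953 = 55 hPa.
55^0.649 ≈ 13.474.
V ≈ 6.07 × 13.474 ≈ 81.8 kt.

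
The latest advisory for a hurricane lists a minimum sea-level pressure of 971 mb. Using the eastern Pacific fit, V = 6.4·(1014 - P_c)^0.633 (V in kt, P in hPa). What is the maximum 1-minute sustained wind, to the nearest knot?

ΔP = 1014 − 971 = 43 mb.
43^0.633 ≈ 10.814.
V ≈ 6.4 × 10.814 ≈ 69.2 kt.

69 kt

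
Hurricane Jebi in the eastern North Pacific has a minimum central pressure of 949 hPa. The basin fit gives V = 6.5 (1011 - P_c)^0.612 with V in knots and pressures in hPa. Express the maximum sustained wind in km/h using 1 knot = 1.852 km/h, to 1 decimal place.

ΔP = 1011 − 949 = 62 hPa.
V ≈ 6.5 × 62^0.612 = 6.5 × 12.501 ≈ 81.256 kt.
81.256 × 1.852 ≈ 150.49 km/h → 150.5 km/h.

150.5 km/h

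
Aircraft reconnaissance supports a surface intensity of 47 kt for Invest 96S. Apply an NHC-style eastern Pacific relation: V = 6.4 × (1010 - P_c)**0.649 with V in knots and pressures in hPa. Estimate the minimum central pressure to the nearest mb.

ΔP = (V / 6.4)^(1/0.649) = (47/6.4)^1.541.
47/6.4 = 7.344; 7.344^1.541 ≈ 21.59 mb.
P_c = 1010 − 21.59 = 988.41 ≈ 988 mb.

988 mb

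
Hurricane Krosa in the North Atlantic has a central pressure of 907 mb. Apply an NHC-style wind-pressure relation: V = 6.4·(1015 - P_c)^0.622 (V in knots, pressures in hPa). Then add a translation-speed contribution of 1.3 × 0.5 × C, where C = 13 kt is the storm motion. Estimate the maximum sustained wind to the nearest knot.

126 kt

ΔP = 1015 − 907 = 108 mb.
108^0.622 ≈ 18.399.
V ≈ 6.4 × 18.399 ≈ 117.8 kt.
Translation term: 1.3 × 0.5 × 13 = 8.45 kt.
Corrected V ≈ 126.25 kt → 126 kt.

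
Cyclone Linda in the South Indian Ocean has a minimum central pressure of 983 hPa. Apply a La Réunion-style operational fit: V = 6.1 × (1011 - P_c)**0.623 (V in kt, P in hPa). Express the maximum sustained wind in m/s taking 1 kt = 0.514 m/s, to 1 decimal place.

ΔP = 1011 − 983 = 28 hPa.
V ≈ 6.1 × 28^0.623 = 6.1 × 7.972 ≈ 48.631 kt.
48.631 × 0.514 ≈ 25.00 m/s → 25.0 m/s.

25.0 m/s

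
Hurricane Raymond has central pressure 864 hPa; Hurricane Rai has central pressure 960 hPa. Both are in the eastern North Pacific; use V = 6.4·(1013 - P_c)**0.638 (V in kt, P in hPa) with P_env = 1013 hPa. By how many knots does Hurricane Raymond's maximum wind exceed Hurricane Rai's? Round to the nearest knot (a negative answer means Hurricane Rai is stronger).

75 kt

Hurricane Raymond: ΔP = 149; V ≈ 6.4 × 149^0.638 ≈ 155.84 kt.
Hurricane Rai: ΔP = 53; V ≈ 6.4 × 53^0.638 ≈ 80.59 kt.
Difference ≈ 155.84 − 80.59 = 75.25 → 75 kt.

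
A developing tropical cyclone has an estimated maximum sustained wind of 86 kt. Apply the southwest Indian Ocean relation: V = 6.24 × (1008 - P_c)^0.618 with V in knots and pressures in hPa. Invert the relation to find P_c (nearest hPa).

938 hPa

ΔP = (V / 6.24)^(1/0.618) = (86/6.24)^1.618.
86/6.24 = 13.782; 13.782^1.618 ≈ 69.75 hPa.
P_c = 1008 − 69.75 = 938.25 ≈ 938 hPa.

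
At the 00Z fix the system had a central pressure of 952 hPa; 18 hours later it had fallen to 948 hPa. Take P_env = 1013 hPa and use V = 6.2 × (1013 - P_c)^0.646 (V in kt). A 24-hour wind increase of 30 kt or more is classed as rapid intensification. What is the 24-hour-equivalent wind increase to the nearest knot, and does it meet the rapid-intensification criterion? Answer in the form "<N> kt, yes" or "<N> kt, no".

5 kt, no

V₁: ΔP = 61, V ≈ 6.2 × 61^0.646 ≈ 88.25 kt.
V₂: ΔP = 65, V ≈ 6.2 × 65^0.646 ≈ 91.95 kt.
ΔV over 18 h = 3.70 kt → 24 h equivalent = 3.70 × 24/18 ≈ 4.93 kt.
5 kt < 30 kt ⇒ not rapid intensification.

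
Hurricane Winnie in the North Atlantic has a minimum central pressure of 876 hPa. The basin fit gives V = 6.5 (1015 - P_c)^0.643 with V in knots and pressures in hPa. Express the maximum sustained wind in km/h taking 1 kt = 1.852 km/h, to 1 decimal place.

ΔP = 1015 − 876 = 139 hPa.
V ≈ 6.5 × 139^0.643 = 6.5 × 23.876 ≈ 155.193 kt.
155.193 × 1.852 ≈ 287.42 km/h → 287.4 km/h.

287.4 km/h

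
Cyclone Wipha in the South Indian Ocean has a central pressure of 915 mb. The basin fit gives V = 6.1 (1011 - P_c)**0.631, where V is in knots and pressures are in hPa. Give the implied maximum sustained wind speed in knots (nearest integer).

ΔP = 1011 − 915 = 96 mb.
96^0.631 ≈ 17.816.
V ≈ 6.1 × 17.816 ≈ 108.7 kt.

109 kt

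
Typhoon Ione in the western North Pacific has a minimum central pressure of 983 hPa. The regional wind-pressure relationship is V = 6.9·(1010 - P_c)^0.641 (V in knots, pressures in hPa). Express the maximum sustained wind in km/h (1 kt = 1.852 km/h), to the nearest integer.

106 km/h

ΔP = 1010 − 983 = 27 hPa.
V ≈ 6.9 × 27^0.641 = 6.9 × 8.270 ≈ 57.063 kt.
57.063 × 1.852 ≈ 105.68 km/h → 106 km/h.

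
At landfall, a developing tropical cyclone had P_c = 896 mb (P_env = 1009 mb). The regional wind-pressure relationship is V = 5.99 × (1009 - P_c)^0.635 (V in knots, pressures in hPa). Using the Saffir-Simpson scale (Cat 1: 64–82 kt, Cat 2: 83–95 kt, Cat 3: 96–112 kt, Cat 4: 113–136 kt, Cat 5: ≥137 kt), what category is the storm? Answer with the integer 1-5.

ΔP = 1009 − 896 = 113 mb.
V ≈ 5.99 × 113^0.635 = 5.99 × 20.12 ≈ 121 kt.
121 kt falls in the Category 4 band.

4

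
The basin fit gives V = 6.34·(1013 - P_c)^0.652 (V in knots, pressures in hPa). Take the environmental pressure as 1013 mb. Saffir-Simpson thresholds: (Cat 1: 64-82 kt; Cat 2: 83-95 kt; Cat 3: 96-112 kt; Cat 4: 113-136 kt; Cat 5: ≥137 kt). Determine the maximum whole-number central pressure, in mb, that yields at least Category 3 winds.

Category 3 begins at V = 96 kt.
Required ΔP = (96/6.34)^(1/0.652) = 15.142^1.534 ≈ 64.58 mb.
P_c ≤ 1013 − 64.58 = 948.42, so the highest integer P_c is 948 mb.

948 mb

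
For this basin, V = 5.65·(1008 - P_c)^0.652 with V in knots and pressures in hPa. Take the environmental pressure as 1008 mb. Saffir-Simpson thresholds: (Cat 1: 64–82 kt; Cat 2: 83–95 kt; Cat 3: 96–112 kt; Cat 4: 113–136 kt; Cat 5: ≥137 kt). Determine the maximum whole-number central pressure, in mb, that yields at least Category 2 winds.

946 mb

Category 2 begins at V = 83 kt.
Required ΔP = (83/5.65)^(1/0.652) = 14.690^1.534 ≈ 61.65 mb.
P_c ≤ 1008 − 61.65 = 946.35, so the highest integer P_c is 946 mb.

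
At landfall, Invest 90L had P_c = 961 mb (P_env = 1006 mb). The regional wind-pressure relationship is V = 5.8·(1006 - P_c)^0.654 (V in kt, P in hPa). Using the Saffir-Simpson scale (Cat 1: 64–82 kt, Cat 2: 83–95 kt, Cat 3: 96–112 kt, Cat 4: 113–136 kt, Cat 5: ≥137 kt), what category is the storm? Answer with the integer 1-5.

1

ΔP = 1006 − 961 = 45 mb.
V ≈ 5.8 × 45^0.654 = 5.8 × 12.06 ≈ 70 kt.
70 kt falls in the Category 1 band.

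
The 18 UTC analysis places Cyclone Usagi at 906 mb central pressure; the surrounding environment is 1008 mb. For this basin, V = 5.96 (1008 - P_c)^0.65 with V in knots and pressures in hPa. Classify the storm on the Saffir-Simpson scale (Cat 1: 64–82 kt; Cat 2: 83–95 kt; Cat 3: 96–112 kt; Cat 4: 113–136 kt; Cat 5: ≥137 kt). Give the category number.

ΔP = 1008 − 906 = 102 mb.
V ≈ 5.96 × 102^0.65 = 5.96 × 20.21 ≈ 120 kt.
120 kt falls in the Category 4 band.

4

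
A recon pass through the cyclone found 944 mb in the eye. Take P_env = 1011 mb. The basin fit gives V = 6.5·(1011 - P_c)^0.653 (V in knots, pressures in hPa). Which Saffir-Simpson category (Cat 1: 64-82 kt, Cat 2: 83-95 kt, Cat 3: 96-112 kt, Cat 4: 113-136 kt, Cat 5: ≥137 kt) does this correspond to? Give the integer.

3

ΔP = 1011 − 944 = 67 mb.
V ≈ 6.5 × 67^0.653 = 6.5 × 15.57 ≈ 101 kt.
101 kt falls in the Category 3 band.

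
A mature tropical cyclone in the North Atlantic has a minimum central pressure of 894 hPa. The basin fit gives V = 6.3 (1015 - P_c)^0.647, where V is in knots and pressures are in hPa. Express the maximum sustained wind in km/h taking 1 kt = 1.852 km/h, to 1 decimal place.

ΔP = 1015 − 894 = 121 hPa.
V ≈ 6.3 × 121^0.647 = 6.3 × 22.262 ≈ 140.250 kt.
140.250 × 1.852 ≈ 259.74 km/h → 259.7 km/h.

259.7 km/h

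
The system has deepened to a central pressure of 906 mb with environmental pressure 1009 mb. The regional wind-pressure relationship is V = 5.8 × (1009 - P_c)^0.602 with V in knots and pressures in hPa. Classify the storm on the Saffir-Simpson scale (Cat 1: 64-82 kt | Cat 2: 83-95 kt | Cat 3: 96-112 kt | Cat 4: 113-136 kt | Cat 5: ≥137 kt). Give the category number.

ΔP = 1009 − 906 = 103 mb.
V ≈ 5.8 × 103^0.602 = 5.8 × 16.28 ≈ 94 kt.
94 kt falls in the Category 2 band.

2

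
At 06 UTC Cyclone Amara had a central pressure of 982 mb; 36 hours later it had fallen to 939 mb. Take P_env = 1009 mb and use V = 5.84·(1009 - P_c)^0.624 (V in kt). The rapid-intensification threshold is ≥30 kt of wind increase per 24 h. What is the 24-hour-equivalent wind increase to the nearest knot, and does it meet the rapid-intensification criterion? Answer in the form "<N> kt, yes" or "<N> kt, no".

V₁: ΔP = 27, V ≈ 5.84 × 27^0.624 ≈ 45.67 kt.
V₂: ΔP = 70, V ≈ 5.84 × 70^0.624 ≈ 82.75 kt.
ΔV over 36 h = 37.08 kt → 24 h equivalent = 37.08 × 24/36 ≈ 24.72 kt.
25 kt < 30 kt ⇒ not rapid intensification.

25 kt, no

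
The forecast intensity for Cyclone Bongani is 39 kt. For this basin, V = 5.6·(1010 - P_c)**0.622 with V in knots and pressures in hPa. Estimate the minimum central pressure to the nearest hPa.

ΔP = (V / 5.6)^(1/0.622) = (39/5.6)^1.608.
39/5.6 = 6.964; 6.964^1.608 ≈ 22.65 hPa.
P_c = 1010 − 22.65 = 987.35 ≈ 987 hPa.

987 hPa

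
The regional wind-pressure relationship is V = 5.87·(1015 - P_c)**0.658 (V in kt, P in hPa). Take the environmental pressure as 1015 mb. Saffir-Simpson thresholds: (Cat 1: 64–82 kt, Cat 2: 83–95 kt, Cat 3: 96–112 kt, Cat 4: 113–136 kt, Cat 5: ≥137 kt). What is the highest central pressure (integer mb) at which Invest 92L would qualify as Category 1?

977 mb

Category 1 begins at V = 64 kt.
Required ΔP = (64/5.87)^(1/0.658) = 10.903^1.520 ≈ 37.74 mb.
P_c ≤ 1015 − 37.74 = 977.26, so the highest integer P_c is 977 mb.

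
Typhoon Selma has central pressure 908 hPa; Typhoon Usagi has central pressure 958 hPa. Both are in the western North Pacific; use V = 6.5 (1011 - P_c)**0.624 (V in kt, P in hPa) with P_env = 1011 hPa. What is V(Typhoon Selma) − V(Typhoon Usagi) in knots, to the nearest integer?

40 kt

Typhoon Selma: ΔP = 103; V ≈ 6.5 × 103^0.624 ≈ 117.20 kt.
Typhoon Usagi: ΔP = 53; V ≈ 6.5 × 53^0.624 ≈ 77.42 kt.
Difference ≈ 117.20 − 77.42 = 39.78 → 40 kt.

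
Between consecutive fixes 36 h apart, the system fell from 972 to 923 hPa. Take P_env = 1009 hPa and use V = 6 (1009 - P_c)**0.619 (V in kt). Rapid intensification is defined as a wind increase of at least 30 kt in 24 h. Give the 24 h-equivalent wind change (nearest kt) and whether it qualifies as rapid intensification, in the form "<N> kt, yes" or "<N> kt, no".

26 kt, no

V₁: ΔP = 37, V ≈ 6 × 37^0.619 ≈ 56.09 kt.
V₂: ΔP = 86, V ≈ 6 × 86^0.619 ≈ 94.54 kt.
ΔV over 36 h = 38.45 kt → 24 h equivalent = 38.45 × 24/36 ≈ 25.63 kt.
26 kt < 30 kt ⇒ not rapid intensification.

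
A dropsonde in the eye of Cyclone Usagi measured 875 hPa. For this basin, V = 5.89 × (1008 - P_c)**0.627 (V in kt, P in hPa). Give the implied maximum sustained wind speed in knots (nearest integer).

126 kt

ΔP = 1008 − 875 = 133 hPa.
133^0.627 ≈ 21.461.
V ≈ 5.89 × 21.461 ≈ 126.4 kt.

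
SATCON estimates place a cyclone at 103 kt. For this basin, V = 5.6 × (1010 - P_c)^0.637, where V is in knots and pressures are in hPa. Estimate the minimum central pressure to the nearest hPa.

913 hPa

ΔP = (V / 5.6)^(1/0.637) = (103/5.6)^1.570.
103/5.6 = 18.393; 18.393^1.570 ≈ 96.68 hPa.
P_c = 1010 − 96.68 = 913.32 ≈ 913 hPa.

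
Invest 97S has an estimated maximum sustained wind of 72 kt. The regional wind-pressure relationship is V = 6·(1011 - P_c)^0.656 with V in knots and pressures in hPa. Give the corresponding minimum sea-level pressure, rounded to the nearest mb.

ΔP = (V / 6)^(1/0.656) = (72/6)^1.524.
72/6 = 12.000; 12.000^1.524 ≈ 44.17 mb.
P_c = 1011 − 44.17 = 966.83 ≈ 967 mb.

967 mb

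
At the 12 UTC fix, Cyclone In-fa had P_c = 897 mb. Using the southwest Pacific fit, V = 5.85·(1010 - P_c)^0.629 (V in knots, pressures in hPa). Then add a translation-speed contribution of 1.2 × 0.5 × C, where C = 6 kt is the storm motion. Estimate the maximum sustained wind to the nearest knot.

118 kt

ΔP = 1010 − 897 = 113 mb.
113^0.629 ≈ 19.561.
V ≈ 5.85 × 19.561 ≈ 114.4 kt.
Translation term: 1.2 × 0.5 × 6 = 3.6 kt.
Corrected V ≈ 118 kt → 118 kt.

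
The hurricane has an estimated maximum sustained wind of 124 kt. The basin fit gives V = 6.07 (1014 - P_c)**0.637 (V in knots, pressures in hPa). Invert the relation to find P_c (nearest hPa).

900 hPa

ΔP = (V / 6.07)^(1/0.637) = (124/6.07)^1.570.
124/6.07 = 20.428; 20.428^1.570 ≈ 113.99 hPa.
P_c = 1014 − 113.99 = 900.01 ≈ 900 hPa.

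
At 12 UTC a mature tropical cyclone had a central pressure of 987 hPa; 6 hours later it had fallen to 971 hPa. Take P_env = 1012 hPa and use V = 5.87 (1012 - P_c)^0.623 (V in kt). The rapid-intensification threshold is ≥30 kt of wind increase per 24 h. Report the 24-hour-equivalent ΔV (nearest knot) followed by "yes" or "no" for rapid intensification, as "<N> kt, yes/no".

V₁: ΔP = 25, V ≈ 5.87 × 25^0.623 ≈ 43.61 kt.
V₂: ΔP = 41, V ≈ 5.87 × 41^0.623 ≈ 59.35 kt.
ΔV over 6 h = 15.74 kt → 24 h equivalent = 15.74 × 24/6 ≈ 62.96 kt.
63 kt ≥ 30 kt ⇒ rapid intensification.

63 kt, yes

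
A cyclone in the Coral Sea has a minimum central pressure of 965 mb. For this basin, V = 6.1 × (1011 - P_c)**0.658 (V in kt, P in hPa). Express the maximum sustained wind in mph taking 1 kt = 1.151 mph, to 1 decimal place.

87.2 mph

ΔP = 1011 − 965 = 46 mb.
V ≈ 6.1 × 46^0.658 = 6.1 × 12.419 ≈ 75.757 kt.
75.757 × 1.151 ≈ 87.20 mph → 87.2 mph.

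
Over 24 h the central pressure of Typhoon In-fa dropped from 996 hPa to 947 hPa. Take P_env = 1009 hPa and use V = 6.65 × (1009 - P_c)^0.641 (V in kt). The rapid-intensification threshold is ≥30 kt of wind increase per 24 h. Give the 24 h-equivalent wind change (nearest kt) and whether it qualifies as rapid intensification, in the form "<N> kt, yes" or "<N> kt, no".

59 kt, yes

V₁: ΔP = 13, V ≈ 6.65 × 13^0.641 ≈ 34.42 kt.
V₂: ΔP = 62, V ≈ 6.65 × 62^0.641 ≈ 93.70 kt.
ΔV over 24 h = 59.28 kt → 24 h equivalent = 59.28 × 24/24 ≈ 59.28 kt.
59 kt ≥ 30 kt ⇒ rapid intensification.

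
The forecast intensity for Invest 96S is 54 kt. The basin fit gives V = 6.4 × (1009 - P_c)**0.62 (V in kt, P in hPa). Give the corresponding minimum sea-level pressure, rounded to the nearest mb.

ΔP = (V / 6.4)^(1/0.62) = (54/6.4)^1.613.
54/6.4 = 8.438; 8.438^1.613 ≈ 31.18 mb.
P_c = 1009 − 31.18 = 977.82 ≈ 978 mb.

978 mb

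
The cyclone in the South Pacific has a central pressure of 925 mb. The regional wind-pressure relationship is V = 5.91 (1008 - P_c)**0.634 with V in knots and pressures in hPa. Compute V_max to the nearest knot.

ΔP = 1008 − 925 = 83 mb.
83^0.634 ≈ 16.470.
V ≈ 5.91 × 16.470 ≈ 97.3 kt.

97 kt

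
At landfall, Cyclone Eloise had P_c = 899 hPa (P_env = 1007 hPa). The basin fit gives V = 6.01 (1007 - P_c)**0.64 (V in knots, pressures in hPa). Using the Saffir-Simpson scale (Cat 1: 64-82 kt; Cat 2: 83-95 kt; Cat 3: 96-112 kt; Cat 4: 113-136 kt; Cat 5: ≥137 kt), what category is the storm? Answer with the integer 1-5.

4

ΔP = 1007 − 899 = 108 hPa.
V ≈ 6.01 × 108^0.64 = 6.01 × 20.02 ≈ 120 kt.
120 kt falls in the Category 4 band.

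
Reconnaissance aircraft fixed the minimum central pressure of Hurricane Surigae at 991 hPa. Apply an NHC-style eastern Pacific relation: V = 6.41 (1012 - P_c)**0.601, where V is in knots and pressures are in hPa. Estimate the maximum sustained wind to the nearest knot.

40 kt

ΔP = 1012 − 991 = 21 hPa.
21^0.601 ≈ 6.232.
V ≈ 6.41 × 6.232 ≈ 39.9 kt.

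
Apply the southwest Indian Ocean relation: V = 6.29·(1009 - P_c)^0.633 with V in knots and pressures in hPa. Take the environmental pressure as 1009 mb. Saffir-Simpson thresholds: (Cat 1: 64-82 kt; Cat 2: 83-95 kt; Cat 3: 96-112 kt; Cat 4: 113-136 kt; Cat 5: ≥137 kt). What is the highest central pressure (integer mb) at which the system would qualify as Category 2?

950 mb

Category 2 begins at V = 83 kt.
Required ΔP = (83/6.29)^(1/0.633) = 13.196^1.580 ≈ 58.89 mb.
P_c ≤ 1009 − 58.89 = 950.11, so the highest integer P_c is 950 mb.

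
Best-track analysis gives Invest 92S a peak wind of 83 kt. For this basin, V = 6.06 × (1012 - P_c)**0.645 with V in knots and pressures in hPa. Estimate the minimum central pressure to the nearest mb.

ΔP = (V / 6.06)^(1/0.645) = (83/6.06)^1.550.
83/6.06 = 13.696; 13.696^1.550 ≈ 57.83 mb.
P_c = 1012 − 57.83 = 954.17 ≈ 954 mb.

954 mb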